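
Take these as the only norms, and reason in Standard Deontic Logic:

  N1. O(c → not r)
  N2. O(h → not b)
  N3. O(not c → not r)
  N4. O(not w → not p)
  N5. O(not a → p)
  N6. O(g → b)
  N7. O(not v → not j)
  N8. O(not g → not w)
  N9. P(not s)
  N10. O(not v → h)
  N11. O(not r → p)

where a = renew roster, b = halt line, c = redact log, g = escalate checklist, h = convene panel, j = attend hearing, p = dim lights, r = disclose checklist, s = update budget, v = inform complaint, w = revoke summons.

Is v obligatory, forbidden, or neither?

Obligatory

By case analysis on c: premise 1 gives O(c → not r) and premise 3 gives O(not c → not r), so O(not r) either way.
With premise 11, O(not r → p), the K-axiom yields O(p).
Premise 4, O(not w → not p), contraposes to O(p → w); with O(p) we get O(w).
The contrapositive of premise 8 (O(not g → not w)) is O(w → g), and O(w) is already established, so O(g).
From O(g) and premise 6, O(g → b), we obtain O(b).
Premise 2, O(h → not b), contraposes to O(b → not h); with O(b) we get O(not h).
The contrapositive of premise 10 (O(not v → h)) is O(not h → v), and O(not h) is already established, so O(v).
Premises 5, 7, 9 do not contribute to this derivation.
Hence v is obligatory.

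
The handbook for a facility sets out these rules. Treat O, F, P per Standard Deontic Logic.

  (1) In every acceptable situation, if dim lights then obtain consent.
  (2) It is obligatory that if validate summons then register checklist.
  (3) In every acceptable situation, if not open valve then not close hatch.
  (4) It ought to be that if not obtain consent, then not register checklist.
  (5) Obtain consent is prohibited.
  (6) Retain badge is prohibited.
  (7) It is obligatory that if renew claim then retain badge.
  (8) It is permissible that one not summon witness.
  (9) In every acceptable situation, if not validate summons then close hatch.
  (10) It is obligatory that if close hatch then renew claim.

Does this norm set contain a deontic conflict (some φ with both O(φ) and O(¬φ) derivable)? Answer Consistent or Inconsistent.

Premise 6, F(retain_badge), is equivalent to O(¬retain_badge).
Premise 7 is O(renew_claim → retain_badge); contrapositively O(¬retain_badge → ¬renew_claim). Since O(¬retain_badge) holds, K gives O(¬renew_claim).
Premise 10 is O(close_hatch → renew_claim); contrapositively O(¬renew_claim → ¬close_hatch). Since O(¬renew_claim) holds, K gives O(¬close_hatch).
The contrapositive of premise 9 (O(¬validate_summons → close_hatch)) is O(¬close_hatch → validate_summons), and O(¬close_hatch) is already established, so O(validate_summons).
Premise 2 is O(validate_summons → register_checklist); since O(validate_summons), deontic closure gives O(register_checklist).
Premise 4, O(¬obtain_consent → ¬register_checklist), contraposes to O(register_checklist → obtain_consent); with O(register_checklist) we get O(obtain_consent).
But premise 5, F(obtain_consent), means O(¬obtain_consent).
We now have both O(obtain_consent) and O(¬obtain_consent) — obtain_consent is simultaneously obligatory and forbidden, violating the D-axiom.

Inconsistent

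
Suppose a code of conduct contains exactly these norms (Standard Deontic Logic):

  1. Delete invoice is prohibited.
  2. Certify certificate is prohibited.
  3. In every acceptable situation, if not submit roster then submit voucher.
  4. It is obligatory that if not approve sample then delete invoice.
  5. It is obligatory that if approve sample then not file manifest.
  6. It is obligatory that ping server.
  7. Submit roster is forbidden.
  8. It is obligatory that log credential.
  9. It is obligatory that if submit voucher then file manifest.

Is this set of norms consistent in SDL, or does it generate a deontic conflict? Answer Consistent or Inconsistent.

Inconsistent

Premise 7 is F(submit_roster), i.e. O(¬submit_roster).
Applying K to premise 3 (O(¬submit_roster → submit_voucher)) and O(¬submit_roster) yields O(submit_voucher).
Premise 9 is O(submit_voucher → file_manifest); since O(submit_voucher), deontic closure gives O(file_manifest).
Premise 5, O(approve_sample → ¬file_manifest), contraposes to O(file_manifest → ¬approve_sample); with O(file_manifest) we get O(¬approve_sample).
With premise 4, O(¬approve_sample → delete_invoice), the K-axiom yields O(delete_invoice).
Yet premise 1 is F(delete_invoice), i.e. O(¬delete_invoice).
We now have both O(delete_invoice) and O(¬delete_invoice) — delete_invoice is simultaneously obligatory and forbidden, violating the D-axiom.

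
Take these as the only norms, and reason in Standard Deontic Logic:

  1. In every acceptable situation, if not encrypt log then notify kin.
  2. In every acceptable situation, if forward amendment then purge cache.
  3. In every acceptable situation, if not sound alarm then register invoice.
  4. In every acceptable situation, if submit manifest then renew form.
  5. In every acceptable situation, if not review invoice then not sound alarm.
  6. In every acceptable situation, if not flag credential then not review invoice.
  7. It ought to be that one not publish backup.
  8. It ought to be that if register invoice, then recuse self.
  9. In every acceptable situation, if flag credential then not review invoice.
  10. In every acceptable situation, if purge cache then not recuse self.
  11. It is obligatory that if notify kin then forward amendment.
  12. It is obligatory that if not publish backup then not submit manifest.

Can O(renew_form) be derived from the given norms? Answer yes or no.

Premise 4 is O(submit_manifest → renew_form), but O(submit_manifest) is not derivable from the premises, so it does not yield O(renew_form).
No other premise forces O(renew_form). An ideal world satisfying every premise can still have renew_form false, so O(renew_form) is not derivable.

No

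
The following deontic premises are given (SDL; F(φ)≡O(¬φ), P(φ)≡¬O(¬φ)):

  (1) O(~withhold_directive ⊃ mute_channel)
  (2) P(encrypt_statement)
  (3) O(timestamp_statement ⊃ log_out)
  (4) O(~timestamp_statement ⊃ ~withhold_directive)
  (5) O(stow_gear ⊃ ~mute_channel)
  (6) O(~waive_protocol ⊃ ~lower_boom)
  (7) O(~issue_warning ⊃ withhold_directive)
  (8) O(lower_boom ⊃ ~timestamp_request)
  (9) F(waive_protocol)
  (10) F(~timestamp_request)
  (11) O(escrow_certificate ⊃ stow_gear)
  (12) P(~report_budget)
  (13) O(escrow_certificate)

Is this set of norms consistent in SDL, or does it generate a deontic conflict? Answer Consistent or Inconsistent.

Consistent

Premise 8 is O(lower_boom ⊃ ~timestamp_request), but O(lower_boom) is not derivable from the premises, so it does not yield O(~timestamp_request).
So O(~timestamp_request) is not derivable, and the apparent clash with O(timestamp_request) does not arise.
A world satisfying every obligation exists (e.g. encrypt_statement=false, escrow_certificate=true, issue_warning=false, log_out=true, lower_boom=false, mute_channel=false, report_budget=false, stow_gear=true, timestamp_request=true, timestamp_statement=true, waive_protocol=false, withhold_directive=true); no atom is both obligatory and forbidden, so the set is consistent.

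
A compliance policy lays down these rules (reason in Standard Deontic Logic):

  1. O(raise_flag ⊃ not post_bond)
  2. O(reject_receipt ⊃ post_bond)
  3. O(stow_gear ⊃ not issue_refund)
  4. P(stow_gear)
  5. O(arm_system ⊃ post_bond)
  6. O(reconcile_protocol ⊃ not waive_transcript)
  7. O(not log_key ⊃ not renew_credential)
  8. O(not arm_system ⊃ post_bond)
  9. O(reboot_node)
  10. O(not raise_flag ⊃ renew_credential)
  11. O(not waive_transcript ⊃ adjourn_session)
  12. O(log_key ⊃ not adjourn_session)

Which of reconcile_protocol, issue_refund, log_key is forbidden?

reconcile_protocol

By case analysis on not arm_system: premise 8 gives O(not arm_system ⊃ post_bond) and premise 5 gives O(arm_system ⊃ post_bond), so O(post_bond) either way.
Premise 1, O(raise_flag ⊃ not post_bond), contraposes to O(post_bond ⊃ not raise_flag); with O(post_bond) we get O(not raise_flag).
With premise 10, O(not raise_flag ⊃ renew_credential), the K-axiom yields O(renew_credential).
Premise 7, O(not log_key ⊃ not renew_credential), contraposes to O(renew_credential ⊃ log_key); with O(renew_credential) we get O(log_key).
Premise 12 is O(log_key ⊃ not adjourn_session); since O(log_key), deontic closure gives O(not adjourn_session).
The contrapositive of premise 11 (O(not waive_transcript ⊃ adjourn_session)) is O(not adjourn_session ⊃ waive_transcript), and O(not adjourn_session) is already established, so O(waive_transcript).
Premise 6, O(reconcile_protocol ⊃ not waive_transcript), contraposes to O(waive_transcript ⊃ not reconcile_protocol); with O(waive_transcript) we get O(not reconcile_protocol).
So O(not reconcile_protocol) holds, i.e. reconcile_protocol is forbidden. None of the other listed options is forbidden under the premises.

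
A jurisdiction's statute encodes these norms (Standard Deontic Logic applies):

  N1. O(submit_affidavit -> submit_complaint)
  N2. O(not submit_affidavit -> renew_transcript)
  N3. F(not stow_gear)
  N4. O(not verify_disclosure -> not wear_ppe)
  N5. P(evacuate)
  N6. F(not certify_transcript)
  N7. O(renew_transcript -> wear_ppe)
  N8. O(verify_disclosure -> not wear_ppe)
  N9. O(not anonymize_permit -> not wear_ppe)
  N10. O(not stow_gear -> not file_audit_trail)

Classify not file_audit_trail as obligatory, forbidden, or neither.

Neither

Premise 10 is O(not stow_gear -> not file_audit_trail), but O(not stow_gear) is not derivable from the premises, so it does not yield O(not file_audit_trail).
No premise or chain of K-axiom applications forces O(not file_audit_trail), and none forces O(file_audit_trail). So not file_audit_trail is neither obligatory nor forbidden under these norms.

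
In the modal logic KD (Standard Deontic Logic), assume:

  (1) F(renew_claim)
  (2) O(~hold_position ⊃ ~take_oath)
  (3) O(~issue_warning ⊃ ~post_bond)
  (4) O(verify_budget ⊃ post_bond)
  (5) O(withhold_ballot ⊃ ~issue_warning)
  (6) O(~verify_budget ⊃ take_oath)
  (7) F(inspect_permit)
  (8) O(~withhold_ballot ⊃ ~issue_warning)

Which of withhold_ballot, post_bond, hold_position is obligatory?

hold_position

By case analysis on ~withhold_ballot: premise 8 gives O(~withhold_ballot ⊃ ~issue_warning) and premise 5 gives O(withhold_ballot ⊃ ~issue_warning), so O(~issue_warning) either way.
From O(~issue_warning) and premise 3, O(~issue_warning ⊃ ~post_bond), we obtain O(~post_bond).
Premise 4, O(verify_budget ⊃ post_bond), contraposes to O(~post_bond ⊃ ~verify_budget); with O(~post_bond) we get O(~verify_budget).
Applying K to premise 6 (O(~verify_budget ⊃ take_oath)) and O(~verify_budget) yields O(take_oath).
Premise 2, O(~hold_position ⊃ ~take_oath), contraposes to O(take_oath ⊃ hold_position); with O(take_oath) we get O(hold_position).
So O(hold_position) holds — hold_position is obligatory. None of the other listed options is made obligatory by any chain of premises.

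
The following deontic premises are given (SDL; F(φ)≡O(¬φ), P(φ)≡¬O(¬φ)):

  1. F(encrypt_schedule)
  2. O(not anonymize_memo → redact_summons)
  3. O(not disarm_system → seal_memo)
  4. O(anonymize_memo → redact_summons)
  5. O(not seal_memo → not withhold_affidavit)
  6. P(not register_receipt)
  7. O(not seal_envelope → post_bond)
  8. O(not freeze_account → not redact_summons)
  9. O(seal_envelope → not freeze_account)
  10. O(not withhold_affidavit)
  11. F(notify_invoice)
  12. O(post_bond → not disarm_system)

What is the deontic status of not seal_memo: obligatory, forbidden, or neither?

Premises 4 and 2 cover both cases: O(anonymize_memo → redact_summons) and O(not anonymize_memo → redact_summons). Since anonymize_memo ∨ not anonymize_memo is a tautology, O(redact_summons) follows.
The contrapositive of premise 8 (O(not freeze_account → not redact_summons)) is O(redact_summons → freeze_account), and O(redact_summons) is already established, so O(freeze_account).
Premise 9, O(seal_envelope → not freeze_account), contraposes to O(freeze_account → not seal_envelope); with O(freeze_account) we get O(not seal_envelope).
Applying K to premise 7 (O(not seal_envelope → post_bond)) and O(not seal_envelope) yields O(post_bond).
From O(post_bond) and premise 12, O(post_bond → not disarm_system), we obtain O(not disarm_system).
From O(not disarm_system) and premise 3, O(not disarm_system → seal_memo), we obtain O(seal_memo).
Premises 1, 5, 6, 10, 11 do not contribute to this derivation.
Thus O(seal_memo), which is F(not seal_memo): not seal_memo is forbidden.

Forbidden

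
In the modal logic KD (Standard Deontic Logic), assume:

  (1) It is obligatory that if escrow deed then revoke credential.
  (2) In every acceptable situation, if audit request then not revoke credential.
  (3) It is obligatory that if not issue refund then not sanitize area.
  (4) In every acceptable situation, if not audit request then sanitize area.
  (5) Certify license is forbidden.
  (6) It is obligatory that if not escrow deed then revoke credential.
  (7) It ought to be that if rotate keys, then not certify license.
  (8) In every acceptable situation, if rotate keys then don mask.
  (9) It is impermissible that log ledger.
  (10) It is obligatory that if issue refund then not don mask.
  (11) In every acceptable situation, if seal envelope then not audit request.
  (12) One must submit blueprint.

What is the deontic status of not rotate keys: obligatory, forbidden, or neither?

Obligatory

Premises 1 and 6 are O(escrow_deed → revoke_credential) and O(¬escrow_deed → revoke_credential); every ideal world satisfies escrow_deed or ¬escrow_deed, so in either case revoke_credential holds — hence O(revoke_credential).
Premise 2, O(audit_request → ¬revoke_credential), contraposes to O(revoke_credential → ¬audit_request); with O(revoke_credential) we get O(¬audit_request).
Applying K to premise 4 (O(¬audit_request → sanitize_area)) and O(¬audit_request) yields O(sanitize_area).
Premise 3 is O(¬issue_refund → ¬sanitize_area); contrapositively O(sanitize_area → issue_refund). Since O(sanitize_area) holds, K gives O(issue_refund).
Premise 10 is O(issue_refund → ¬don_mask); since O(issue_refund), deontic closure gives O(¬don_mask).
The contrapositive of premise 8 (O(rotate_keys → don_mask)) is O(¬don_mask → ¬rotate_keys), and O(¬don_mask) is already established, so O(¬rotate_keys).
Premises 5, 7, 9, 11, 12 do not contribute to this derivation.
Hence ¬rotate_keys is obligatory.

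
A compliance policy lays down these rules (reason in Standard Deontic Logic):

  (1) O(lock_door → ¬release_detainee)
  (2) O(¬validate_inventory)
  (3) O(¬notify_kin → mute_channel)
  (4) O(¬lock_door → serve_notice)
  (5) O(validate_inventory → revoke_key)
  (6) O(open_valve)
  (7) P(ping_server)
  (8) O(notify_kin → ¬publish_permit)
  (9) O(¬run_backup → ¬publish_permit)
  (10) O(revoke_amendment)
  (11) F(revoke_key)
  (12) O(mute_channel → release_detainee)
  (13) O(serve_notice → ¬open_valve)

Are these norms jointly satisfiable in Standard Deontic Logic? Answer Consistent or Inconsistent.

Premise 5 is O(validate_inventory → revoke_key), but O(validate_inventory) is not derivable from the premises, so it does not yield O(revoke_key).
So O(revoke_key) is not derivable, and the apparent clash with O(¬revoke_key) does not arise.
A world satisfying every obligation exists (e.g. lock_door=true, mute_channel=false, notify_kin=true, open_valve=true, ping_server=false, publish_permit=false, release_detainee=false, revoke_amendment=true, revoke_key=false, run_backup=false, serve_notice=false, validate_inventory=false); no atom is both obligatory and forbidden, so the set is consistent.

Consistent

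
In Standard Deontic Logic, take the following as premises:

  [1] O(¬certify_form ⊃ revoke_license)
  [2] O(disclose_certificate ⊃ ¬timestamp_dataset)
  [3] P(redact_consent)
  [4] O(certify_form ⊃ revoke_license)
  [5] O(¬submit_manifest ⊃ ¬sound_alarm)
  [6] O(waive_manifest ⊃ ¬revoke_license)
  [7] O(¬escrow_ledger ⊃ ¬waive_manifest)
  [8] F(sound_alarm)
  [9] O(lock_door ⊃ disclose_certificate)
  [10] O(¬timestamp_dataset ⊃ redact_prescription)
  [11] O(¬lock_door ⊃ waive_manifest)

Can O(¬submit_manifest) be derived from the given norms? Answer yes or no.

No

Premise 5 is O(¬submit_manifest ⊃ ¬sound_alarm); even if O(¬sound_alarm) held, inferring O(¬submit_manifest) would be affirming the consequent — invalid.
No other premise forces O(¬submit_manifest). An ideal world satisfying every premise can still have ¬submit_manifest false, so O(¬submit_manifest) is not derivable.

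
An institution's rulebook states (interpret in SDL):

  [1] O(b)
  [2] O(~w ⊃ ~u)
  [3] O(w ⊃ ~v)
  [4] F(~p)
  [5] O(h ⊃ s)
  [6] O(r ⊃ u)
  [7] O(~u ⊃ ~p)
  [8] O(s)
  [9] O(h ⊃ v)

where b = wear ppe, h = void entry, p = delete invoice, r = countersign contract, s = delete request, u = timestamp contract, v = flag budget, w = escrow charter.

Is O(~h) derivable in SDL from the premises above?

Yes

F(~p) at premise 4 means O(p).
Premise 7 is O(~u ⊃ ~p); contrapositively O(p ⊃ u). Since O(p) holds, K gives O(u).
Premise 2 is O(~w ⊃ ~u); contrapositively O(u ⊃ w). Since O(u) holds, K gives O(w).
Premise 3 is O(w ⊃ ~v); since O(w), deontic closure gives O(~v).
Premise 9, O(h ⊃ v), contraposes to O(~v ⊃ ~h); with O(~v) we get O(~h).
Premises 1, 5, 6, 8 do not contribute to this derivation.
So O(~h) follows.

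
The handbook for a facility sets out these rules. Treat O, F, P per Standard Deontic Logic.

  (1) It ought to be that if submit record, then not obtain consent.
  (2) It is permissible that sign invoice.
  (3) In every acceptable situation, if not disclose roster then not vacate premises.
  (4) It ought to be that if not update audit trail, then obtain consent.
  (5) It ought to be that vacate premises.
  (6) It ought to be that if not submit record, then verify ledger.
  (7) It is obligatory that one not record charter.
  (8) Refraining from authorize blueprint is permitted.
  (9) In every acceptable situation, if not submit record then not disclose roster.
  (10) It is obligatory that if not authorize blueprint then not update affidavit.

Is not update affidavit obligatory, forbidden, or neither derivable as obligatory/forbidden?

Neither

Premise 10 is O(¬authorize_blueprint → ¬update_affidavit), but O(¬authorize_blueprint) is not derivable from the premises (the permission P(¬authorize_blueprint) asserts only ¬O(authorize_blueprint), not O(¬authorize_blueprint)), so it does not yield O(¬update_affidavit).
No premise or chain of K-axiom applications forces O(¬update_affidavit), and none forces O(update_affidavit). So ¬update_affidavit is neither obligatory nor forbidden under these norms.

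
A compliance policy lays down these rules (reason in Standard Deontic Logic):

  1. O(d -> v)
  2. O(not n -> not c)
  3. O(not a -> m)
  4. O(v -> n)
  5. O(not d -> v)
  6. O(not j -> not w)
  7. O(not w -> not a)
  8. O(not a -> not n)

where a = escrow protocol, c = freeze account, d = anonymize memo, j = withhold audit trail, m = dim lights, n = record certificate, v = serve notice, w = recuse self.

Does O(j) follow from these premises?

By case analysis on d: premise 1 gives O(d -> v) and premise 5 gives O(not d -> v), so O(v) either way.
With premise 4, O(v -> n), the K-axiom yields O(n).
The contrapositive of premise 8 (O(not a -> not n)) is O(n -> a), and O(n) is already established, so O(a).
Premise 7, O(not w -> not a), contraposes to O(a -> w); with O(a) we get O(w).
Premise 6 is O(not j -> not w); contrapositively O(w -> j). Since O(w) holds, K gives O(j).
Premises 2, 3 do not contribute to this derivation.
So O(j) follows.

Yes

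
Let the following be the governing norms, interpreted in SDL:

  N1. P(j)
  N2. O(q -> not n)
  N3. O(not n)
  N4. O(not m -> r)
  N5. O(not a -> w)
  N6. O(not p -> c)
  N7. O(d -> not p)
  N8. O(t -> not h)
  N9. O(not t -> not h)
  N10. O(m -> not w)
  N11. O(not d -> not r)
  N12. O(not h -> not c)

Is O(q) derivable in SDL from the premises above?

No

Premise 2 is O(q -> not n); even if O(not n) held, inferring O(q) would be affirming the consequent — invalid.
No other premise forces O(q). An ideal world satisfying every premise can still have q false, so O(q) is not derivable.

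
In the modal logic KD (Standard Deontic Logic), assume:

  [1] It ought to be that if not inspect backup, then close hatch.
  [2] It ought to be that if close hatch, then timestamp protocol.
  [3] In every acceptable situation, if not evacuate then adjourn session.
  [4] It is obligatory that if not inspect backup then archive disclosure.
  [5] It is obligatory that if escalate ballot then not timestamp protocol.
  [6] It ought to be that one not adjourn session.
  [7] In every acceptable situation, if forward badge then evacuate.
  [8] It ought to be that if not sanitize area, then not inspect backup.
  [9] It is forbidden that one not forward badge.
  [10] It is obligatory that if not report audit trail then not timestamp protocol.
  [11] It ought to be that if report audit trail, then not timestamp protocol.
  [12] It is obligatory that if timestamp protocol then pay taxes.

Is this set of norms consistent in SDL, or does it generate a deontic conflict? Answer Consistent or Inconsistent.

Consistent

Premise 3 is O(¬evacuate → adjourn_session), but O(¬evacuate) is not derivable from the premises, so it does not yield O(adjourn_session).
So O(adjourn_session) is not derivable, and the apparent clash with O(¬adjourn_session) does not arise.
A world satisfying every obligation exists (e.g. adjourn_session=false, archive_disclosure=false, close_hatch=false, escalate_ballot=false, evacuate=true, forward_badge=true, inspect_backup=true, pay_taxes=false, report_audit_trail=false, sanitize_area=true, timestamp_protocol=false); no atom is both obligatory and forbidden, so the set is consistent.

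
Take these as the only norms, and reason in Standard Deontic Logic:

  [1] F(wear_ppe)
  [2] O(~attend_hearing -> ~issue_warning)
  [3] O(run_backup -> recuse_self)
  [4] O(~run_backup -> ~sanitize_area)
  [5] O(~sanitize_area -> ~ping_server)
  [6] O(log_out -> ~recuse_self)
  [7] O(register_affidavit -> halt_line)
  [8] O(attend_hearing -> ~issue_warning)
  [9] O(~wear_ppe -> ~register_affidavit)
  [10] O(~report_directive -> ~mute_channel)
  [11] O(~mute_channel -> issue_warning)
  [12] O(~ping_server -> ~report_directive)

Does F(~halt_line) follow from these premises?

Premise 7 is O(register_affidavit -> halt_line), but O(register_affidavit) is not derivable from the premises, so it does not yield O(halt_line).
No other premise forces O(halt_line). An ideal world satisfying every premise can still have ~halt_line true, so F(~halt_line) is not derivable.

No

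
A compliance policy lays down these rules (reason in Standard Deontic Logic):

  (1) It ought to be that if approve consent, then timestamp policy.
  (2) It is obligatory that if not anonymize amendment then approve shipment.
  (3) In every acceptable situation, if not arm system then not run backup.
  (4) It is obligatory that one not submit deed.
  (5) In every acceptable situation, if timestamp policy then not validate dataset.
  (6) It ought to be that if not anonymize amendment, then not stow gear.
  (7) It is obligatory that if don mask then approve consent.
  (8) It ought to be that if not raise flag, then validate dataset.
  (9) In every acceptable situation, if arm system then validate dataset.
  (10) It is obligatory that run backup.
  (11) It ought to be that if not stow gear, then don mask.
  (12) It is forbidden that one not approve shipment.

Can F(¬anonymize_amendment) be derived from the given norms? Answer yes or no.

From premise 10 we have O(run_backup).
The contrapositive of premise 3 (O(¬arm_system → ¬run_backup)) is O(run_backup → arm_system), and O(run_backup) is already established, so O(arm_system).
Applying K to premise 9 (O(arm_system → validate_dataset)) and O(arm_system) yields O(validate_dataset).
The contrapositive of premise 5 (O(timestamp_policy → ¬validate_dataset)) is O(validate_dataset → ¬timestamp_policy), and O(validate_dataset) is already established, so O(¬timestamp_policy).
Premise 1, O(approve_consent → timestamp_policy), contraposes to O(¬timestamp_policy → ¬approve_consent); with O(¬timestamp_policy) we get O(¬approve_consent).
Premise 7, O(don_mask → approve_consent), contraposes to O(¬approve_consent → ¬don_mask); with O(¬approve_consent) we get O(¬don_mask).
Premise 11, O(¬stow_gear → don_mask), contraposes to O(¬don_mask → stow_gear); with O(¬don_mask) we get O(stow_gear).
Premise 6, O(¬anonymize_amendment → ¬stow_gear), contraposes to O(stow_gear → anonymize_amendment); with O(stow_gear) we get O(anonymize_amendment).
Premises 2, 4, 8, 12 do not contribute to this derivation.
So O(anonymize_amendment) holds, i.e. F(¬anonymize_amendment). The claim follows.

Yes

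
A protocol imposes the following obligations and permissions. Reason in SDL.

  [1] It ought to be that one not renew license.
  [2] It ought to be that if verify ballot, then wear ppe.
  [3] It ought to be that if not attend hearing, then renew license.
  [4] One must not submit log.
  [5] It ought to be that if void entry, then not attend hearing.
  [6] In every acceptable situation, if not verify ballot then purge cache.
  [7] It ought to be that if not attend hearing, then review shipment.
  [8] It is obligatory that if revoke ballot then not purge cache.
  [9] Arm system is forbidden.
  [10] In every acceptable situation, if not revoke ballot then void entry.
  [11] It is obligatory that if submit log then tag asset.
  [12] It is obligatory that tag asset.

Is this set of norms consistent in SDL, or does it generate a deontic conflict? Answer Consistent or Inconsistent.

Premise 11 is O(submit_log → tag_asset); even if O(tag_asset) held, inferring O(submit_log) would be affirming the consequent — invalid.
So O(submit_log) is not derivable, and the apparent clash with O(¬submit_log) does not arise.
A world satisfying every obligation exists (e.g. arm_system=false, attend_hearing=true, purge_cache=false, renew_license=false, review_shipment=false, revoke_ballot=true, submit_log=false, tag_asset=true, verify_ballot=true, void_entry=false, wear_ppe=true); no atom is both obligatory and forbidden, so the set is consistent.

Consistent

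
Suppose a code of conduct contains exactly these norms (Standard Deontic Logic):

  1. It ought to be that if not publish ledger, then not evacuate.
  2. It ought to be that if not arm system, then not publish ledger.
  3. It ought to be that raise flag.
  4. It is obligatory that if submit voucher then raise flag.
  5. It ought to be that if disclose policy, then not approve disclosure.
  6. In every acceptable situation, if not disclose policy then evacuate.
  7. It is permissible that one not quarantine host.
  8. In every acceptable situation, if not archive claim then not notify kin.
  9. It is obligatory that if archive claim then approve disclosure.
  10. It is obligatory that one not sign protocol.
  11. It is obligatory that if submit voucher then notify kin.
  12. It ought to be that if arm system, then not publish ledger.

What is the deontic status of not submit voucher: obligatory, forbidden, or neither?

By case analysis on arm_system: premise 12 gives O(arm_system → ¬publish_ledger) and premise 2 gives O(¬arm_system → ¬publish_ledger), so O(¬publish_ledger) either way.
Applying K to premise 1 (O(¬publish_ledger → ¬evacuate)) and O(¬publish_ledger) yields O(¬evacuate).
The contrapositive of premise 6 (O(¬disclose_policy → evacuate)) is O(¬evacuate → disclose_policy), and O(¬evacuate) is already established, so O(disclose_policy).
With premise 5, O(disclose_policy → ¬approve_disclosure), the K-axiom yields O(¬approve_disclosure).
The contrapositive of premise 9 (O(archive_claim → approve_disclosure)) is O(¬approve_disclosure → ¬archive_claim), and O(¬approve_disclosure) is already established, so O(¬archive_claim).
With premise 8, O(¬archive_claim → ¬notify_kin), the K-axiom yields O(¬notify_kin).
Premise 11 is O(submit_voucher → notify_kin); contrapositively O(¬notify_kin → ¬submit_voucher). Since O(¬notify_kin) holds, K gives O(¬submit_voucher).
Premises 3, 4, 7, 10 do not contribute to this derivation.
Hence ¬submit_voucher is obligatory.

Obligatory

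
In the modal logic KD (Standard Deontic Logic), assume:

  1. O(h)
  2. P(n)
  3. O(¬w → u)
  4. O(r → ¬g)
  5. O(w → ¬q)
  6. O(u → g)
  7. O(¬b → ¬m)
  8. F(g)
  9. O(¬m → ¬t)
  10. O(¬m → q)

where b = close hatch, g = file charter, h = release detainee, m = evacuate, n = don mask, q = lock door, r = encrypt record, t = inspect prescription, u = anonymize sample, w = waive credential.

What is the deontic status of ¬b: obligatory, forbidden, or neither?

Forbidden

F(g) at premise 8 means O(¬g).
Premise 6, O(u → g), contraposes to O(¬g → ¬u); with O(¬g) we get O(¬u).
Premise 3 is O(¬w → u); contrapositively O(¬u → w). Since O(¬u) holds, K gives O(w).
Applying K to premise 5 (O(w → ¬q)) and O(w) yields O(¬q).
Premise 10 is O(¬m → q); contrapositively O(¬q → m). Since O(¬q) holds, K gives O(m).
The contrapositive of premise 7 (O(¬b → ¬m)) is O(m → b), and O(m) is already established, so O(b).
Premises 1, 2, 4, 9 do not contribute to this derivation.
Thus O(b), which is F(¬b): ¬b is forbidden.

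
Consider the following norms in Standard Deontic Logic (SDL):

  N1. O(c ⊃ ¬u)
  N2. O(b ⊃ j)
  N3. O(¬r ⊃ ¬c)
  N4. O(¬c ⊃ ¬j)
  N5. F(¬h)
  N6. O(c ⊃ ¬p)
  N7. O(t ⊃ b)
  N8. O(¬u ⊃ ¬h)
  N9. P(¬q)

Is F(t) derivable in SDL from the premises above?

Premise 5 is F(¬h), i.e. O(h).
Premise 8, O(¬u ⊃ ¬h), contraposes to O(h ⊃ u); with O(h) we get O(u).
The contrapositive of premise 1 (O(c ⊃ ¬u)) is O(u ⊃ ¬c), and O(u) is already established, so O(¬c).
Applying K to premise 4 (O(¬c ⊃ ¬j)) and O(¬c) yields O(¬j).
Premise 2, O(b ⊃ j), contraposes to O(¬j ⊃ ¬b); with O(¬j) we get O(¬b).
Premise 7, O(t ⊃ b), contraposes to O(¬b ⊃ ¬t); with O(¬b) we get O(¬t).
Premises 3, 6, 9 do not contribute to this derivation.
So O(¬t) holds, i.e. F(t). The claim follows.

Yes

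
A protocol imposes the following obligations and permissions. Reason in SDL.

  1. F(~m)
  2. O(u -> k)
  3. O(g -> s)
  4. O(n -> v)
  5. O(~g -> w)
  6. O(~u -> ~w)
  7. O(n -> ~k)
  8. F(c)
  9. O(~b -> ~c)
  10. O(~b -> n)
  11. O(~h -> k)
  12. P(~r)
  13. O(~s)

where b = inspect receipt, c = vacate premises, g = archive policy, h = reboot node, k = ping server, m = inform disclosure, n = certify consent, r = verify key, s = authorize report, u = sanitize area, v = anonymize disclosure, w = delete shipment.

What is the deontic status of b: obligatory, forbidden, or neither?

Obligatory

Premise 13 states O(~s) outright.
Premise 3, O(g -> s), contraposes to O(~s -> ~g); with O(~s) we get O(~g).
Applying K to premise 5 (O(~g -> w)) and O(~g) yields O(w).
Premise 6 is O(~u -> ~w); contrapositively O(w -> u). Since O(w) holds, K gives O(u).
Premise 2 is O(u -> k); since O(u), deontic closure gives O(k).
The contrapositive of premise 7 (O(n -> ~k)) is O(k -> ~n), and O(k) is already established, so O(~n).
The contrapositive of premise 10 (O(~b -> n)) is O(~n -> b), and O(~n) is already established, so O(b).
Premises 1, 4, 8, 9, 11, 12 do not contribute to this derivation.
Hence b is obligatory.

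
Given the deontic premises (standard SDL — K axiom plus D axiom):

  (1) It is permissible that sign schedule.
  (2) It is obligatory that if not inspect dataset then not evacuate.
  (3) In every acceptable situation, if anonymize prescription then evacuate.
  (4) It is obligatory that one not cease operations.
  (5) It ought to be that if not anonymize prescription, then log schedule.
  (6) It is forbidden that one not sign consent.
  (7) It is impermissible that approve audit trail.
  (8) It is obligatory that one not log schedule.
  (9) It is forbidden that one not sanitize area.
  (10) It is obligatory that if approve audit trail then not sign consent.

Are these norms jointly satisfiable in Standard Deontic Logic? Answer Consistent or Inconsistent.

Premise 10 is O(approve_audit_trail → ¬sign_consent), but O(approve_audit_trail) is not derivable from the premises, so it does not yield O(¬sign_consent).
So O(¬sign_consent) is not derivable, and the apparent clash with O(sign_consent) does not arise.
A world satisfying every obligation exists (e.g. anonymize_prescription=true, approve_audit_trail=false, cease_operations=false, evacuate=true, inspect_dataset=true, log_schedule=false, sanitize_area=true, sign_consent=true, sign_schedule=false); no atom is both obligatory and forbidden, so the set is consistent.

Consistent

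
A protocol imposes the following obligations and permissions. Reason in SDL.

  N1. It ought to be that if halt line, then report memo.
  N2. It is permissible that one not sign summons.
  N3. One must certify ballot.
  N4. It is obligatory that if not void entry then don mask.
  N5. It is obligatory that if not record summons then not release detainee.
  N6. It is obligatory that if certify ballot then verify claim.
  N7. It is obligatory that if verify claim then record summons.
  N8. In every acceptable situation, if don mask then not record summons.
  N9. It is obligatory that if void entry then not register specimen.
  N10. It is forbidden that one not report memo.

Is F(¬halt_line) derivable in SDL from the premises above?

Premise 1 is O(halt_line → report_memo); even if O(report_memo) held, inferring O(halt_line) would be affirming the consequent — invalid.
No other premise forces O(halt_line). An ideal world satisfying every premise can still have ¬halt_line true, so F(¬halt_line) is not derivable.

No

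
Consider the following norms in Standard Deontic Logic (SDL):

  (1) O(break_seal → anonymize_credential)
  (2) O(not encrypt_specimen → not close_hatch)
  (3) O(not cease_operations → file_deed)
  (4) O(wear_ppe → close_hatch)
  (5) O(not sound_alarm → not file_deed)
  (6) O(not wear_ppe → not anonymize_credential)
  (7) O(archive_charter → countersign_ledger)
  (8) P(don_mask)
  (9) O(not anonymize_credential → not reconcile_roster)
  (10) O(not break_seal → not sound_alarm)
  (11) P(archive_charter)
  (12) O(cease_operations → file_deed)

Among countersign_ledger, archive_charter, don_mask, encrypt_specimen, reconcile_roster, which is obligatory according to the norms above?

Premises 3 and 12 cover both cases: O(not cease_operations → file_deed) and O(cease_operations → file_deed). Since not cease_operations ∨ cease_operations is a tautology, O(file_deed) follows.
Premise 5, O(not sound_alarm → not file_deed), contraposes to O(file_deed → sound_alarm); with O(file_deed) we get O(sound_alarm).
Premise 10 is O(not break_seal → not sound_alarm); contrapositively O(sound_alarm → break_seal). Since O(sound_alarm) holds, K gives O(break_seal).
Premise 1 is O(break_seal → anonymize_credential); since O(break_seal), deontic closure gives O(anonymize_credential).
The contrapositive of premise 6 (O(not wear_ppe → not anonymize_credential)) is O(anonymize_credential → wear_ppe), and O(anonymize_credential) is already established, so O(wear_ppe).
With premise 4, O(wear_ppe → close_hatch), the K-axiom yields O(close_hatch).
Premise 2, O(not encrypt_specimen → not close_hatch), contraposes to O(close_hatch → encrypt_specimen); with O(close_hatch) we get O(encrypt_specimen).
So O(encrypt_specimen) holds — encrypt_specimen is obligatory. None of the other listed options is made obligatory by any chain of premises.

encrypt_specimen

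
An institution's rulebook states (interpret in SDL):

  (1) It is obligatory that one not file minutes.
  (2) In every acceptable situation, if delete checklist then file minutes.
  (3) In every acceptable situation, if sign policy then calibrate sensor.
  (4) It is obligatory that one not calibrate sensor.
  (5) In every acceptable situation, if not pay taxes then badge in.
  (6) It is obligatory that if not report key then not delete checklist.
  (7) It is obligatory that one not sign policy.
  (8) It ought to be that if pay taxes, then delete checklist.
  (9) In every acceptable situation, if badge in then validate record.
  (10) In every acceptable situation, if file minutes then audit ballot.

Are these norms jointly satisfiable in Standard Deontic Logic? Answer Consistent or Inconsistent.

Consistent

Premise 3 is O(sign_policy → calibrate_sensor), but O(sign_policy) is not derivable from the premises, so it does not yield O(calibrate_sensor).
So O(calibrate_sensor) is not derivable, and the apparent clash with O(¬calibrate_sensor) does not arise.
A world satisfying every obligation exists (e.g. audit_ballot=false, badge_in=true, calibrate_sensor=false, delete_checklist=false, file_minutes=false, pay_taxes=false, report_key=false, sign_policy=false, validate_record=true); no atom is both obligatory and forbidden, so the set is consistent.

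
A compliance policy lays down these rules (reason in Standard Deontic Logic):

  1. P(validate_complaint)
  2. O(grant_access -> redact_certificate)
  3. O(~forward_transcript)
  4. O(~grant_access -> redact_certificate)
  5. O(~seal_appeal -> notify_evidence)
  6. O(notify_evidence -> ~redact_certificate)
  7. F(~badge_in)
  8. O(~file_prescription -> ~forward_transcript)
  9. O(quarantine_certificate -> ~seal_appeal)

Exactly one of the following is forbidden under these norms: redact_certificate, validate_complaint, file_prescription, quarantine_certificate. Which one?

Premises 4 and 2 are O(~grant_access -> redact_certificate) and O(grant_access -> redact_certificate); every ideal world satisfies ~grant_access or grant_access, so in either case redact_certificate holds — hence O(redact_certificate).
The contrapositive of premise 6 (O(notify_evidence -> ~redact_certificate)) is O(redact_certificate -> ~notify_evidence), and O(redact_certificate) is already established, so O(~notify_evidence).
The contrapositive of premise 5 (O(~seal_appeal -> notify_evidence)) is O(~notify_evidence -> seal_appeal), and O(~notify_evidence) is already established, so O(seal_appeal).
Premise 9 is O(quarantine_certificate -> ~seal_appeal); contrapositively O(seal_appeal -> ~quarantine_certificate). Since O(seal_appeal) holds, K gives O(~quarantine_certificate).
So O(~quarantine_certificate) holds, i.e. quarantine_certificate is forbidden. None of the other listed options is forbidden under the premises.

quarantine_certificate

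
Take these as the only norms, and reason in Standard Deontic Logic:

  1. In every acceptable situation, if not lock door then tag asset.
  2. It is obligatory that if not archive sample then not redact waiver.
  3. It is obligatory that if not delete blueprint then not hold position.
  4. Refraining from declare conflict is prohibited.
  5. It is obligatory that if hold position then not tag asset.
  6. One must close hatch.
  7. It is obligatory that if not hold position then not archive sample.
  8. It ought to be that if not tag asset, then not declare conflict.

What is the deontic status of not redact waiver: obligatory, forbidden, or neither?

Obligatory

Premise 4, F(¬declare_conflict), is equivalent to O(declare_conflict).
The contrapositive of premise 8 (O(¬tag_asset → ¬declare_conflict)) is O(declare_conflict → tag_asset), and O(declare_conflict) is already established, so O(tag_asset).
The contrapositive of premise 5 (O(hold_position → ¬tag_asset)) is O(tag_asset → ¬hold_position), and O(tag_asset) is already established, so O(¬hold_position).
Applying K to premise 7 (O(¬hold_position → ¬archive_sample)) and O(¬hold_position) yields O(¬archive_sample).
With premise 2, O(¬archive_sample → ¬redact_waiver), the K-axiom yields O(¬redact_waiver).
Premises 1, 3, 6 do not contribute to this derivation.
Hence ¬redact_waiver is obligatory.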